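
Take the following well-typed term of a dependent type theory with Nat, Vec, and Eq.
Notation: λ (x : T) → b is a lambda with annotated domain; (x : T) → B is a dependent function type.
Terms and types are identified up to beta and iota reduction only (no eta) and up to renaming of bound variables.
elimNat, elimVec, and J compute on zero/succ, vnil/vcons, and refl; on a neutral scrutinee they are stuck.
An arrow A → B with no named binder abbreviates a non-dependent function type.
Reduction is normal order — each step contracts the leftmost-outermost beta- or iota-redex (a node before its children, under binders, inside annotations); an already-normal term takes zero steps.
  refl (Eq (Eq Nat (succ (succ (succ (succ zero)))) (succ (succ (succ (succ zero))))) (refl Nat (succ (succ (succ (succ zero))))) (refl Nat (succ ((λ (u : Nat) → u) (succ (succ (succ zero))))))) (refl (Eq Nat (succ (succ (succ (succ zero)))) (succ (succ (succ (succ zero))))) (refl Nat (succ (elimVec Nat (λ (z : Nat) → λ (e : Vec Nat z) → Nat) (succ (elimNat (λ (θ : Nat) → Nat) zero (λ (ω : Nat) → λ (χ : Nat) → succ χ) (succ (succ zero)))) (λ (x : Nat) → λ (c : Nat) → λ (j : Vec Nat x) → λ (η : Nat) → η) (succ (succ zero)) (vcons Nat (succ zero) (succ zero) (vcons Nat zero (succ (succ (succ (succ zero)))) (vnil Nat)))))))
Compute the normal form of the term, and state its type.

resulting normal form:
  refl (Eq (Eq Nat (succ (succ (succ (succ zero)))) (succ (succ (succ (succ zero))))) (refl Nat (succ (succ (succ (succ zero))))) (refl Nat (succ (succ (succ (succ zero)))))) (refl (Eq Nat (succ (succ (succ (succ zero)))) (succ (succ (succ (succ zero))))) (refl Nat (succ (succ (succ (succ zero))))))
inferred type:
  Eq (Eq (Eq Nat (succ (succ (succ (succ zero)))) (succ (succ (succ (succ zero))))) (refl Nat (succ (succ (succ (succ zero))))) (refl Nat (succ (succ (succ (succ zero)))))) (refl (Eq Nat (succ (succ (succ (succ zero)))) (succ (succ (succ (succ zero))))) (refl Nat (succ (succ (succ (succ zero)))))) (refl (Eq Nat (succ (succ (succ (succ zero)))) (succ (succ (succ (succ zero))))) (refl Nat (succ (succ (succ (succ zero))))))


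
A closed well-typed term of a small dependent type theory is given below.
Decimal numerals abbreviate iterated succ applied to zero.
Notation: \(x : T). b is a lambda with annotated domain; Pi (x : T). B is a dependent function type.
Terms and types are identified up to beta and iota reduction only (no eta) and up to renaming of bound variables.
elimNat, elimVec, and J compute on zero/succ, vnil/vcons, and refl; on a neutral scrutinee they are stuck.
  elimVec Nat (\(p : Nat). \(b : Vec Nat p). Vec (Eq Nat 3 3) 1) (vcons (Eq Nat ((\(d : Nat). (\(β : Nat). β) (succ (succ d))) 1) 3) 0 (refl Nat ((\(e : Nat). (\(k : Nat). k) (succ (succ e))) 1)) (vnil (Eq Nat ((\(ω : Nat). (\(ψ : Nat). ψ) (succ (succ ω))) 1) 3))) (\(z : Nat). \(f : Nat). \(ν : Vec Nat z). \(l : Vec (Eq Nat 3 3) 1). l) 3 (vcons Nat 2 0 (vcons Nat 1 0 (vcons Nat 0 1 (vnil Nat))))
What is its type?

inferred type:
  Vec (Eq Nat 3 3) 1


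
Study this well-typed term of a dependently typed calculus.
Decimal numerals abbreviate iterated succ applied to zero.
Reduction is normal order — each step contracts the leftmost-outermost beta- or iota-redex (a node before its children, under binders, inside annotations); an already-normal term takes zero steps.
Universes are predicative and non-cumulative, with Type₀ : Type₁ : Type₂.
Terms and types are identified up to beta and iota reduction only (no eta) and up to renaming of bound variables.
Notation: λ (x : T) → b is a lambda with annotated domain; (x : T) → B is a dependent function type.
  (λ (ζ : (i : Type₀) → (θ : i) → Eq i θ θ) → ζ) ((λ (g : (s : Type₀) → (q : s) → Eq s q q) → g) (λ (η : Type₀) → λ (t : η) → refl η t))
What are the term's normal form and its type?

normal form:
  λ (ζ : Type₀) → λ (i : ζ) → refl ζ i
inferred type:
  (ζ : Type₀) → (i : ζ) → Eq ζ i i
observation: the first redex contracted is a beta-redex; the normal form is reached in 2 normal-order steps.


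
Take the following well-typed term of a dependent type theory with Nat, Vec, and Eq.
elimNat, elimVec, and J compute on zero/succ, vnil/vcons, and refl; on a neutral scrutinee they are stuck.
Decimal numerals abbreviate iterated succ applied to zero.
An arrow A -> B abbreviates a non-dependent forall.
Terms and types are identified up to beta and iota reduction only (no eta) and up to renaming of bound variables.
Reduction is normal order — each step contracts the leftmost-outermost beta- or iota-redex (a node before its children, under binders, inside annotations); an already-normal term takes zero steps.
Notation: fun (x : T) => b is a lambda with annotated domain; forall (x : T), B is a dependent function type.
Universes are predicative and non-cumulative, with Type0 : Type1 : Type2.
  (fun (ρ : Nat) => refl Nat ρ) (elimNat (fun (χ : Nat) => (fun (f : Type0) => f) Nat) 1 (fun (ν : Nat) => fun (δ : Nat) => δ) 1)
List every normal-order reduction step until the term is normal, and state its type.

normal-order reduction:
  (fun (ρ : Nat) => refl Nat ρ) (elimNat (fun (χ : Nat) => (fun (f : Type0) => f) Nat) 1 (fun (ν : Nat) => fun (δ : Nat) => δ) 1)
  ~> refl Nat (elimNat (fun (ρ : Nat) => (fun (χ : Type0) => χ) Nat) 1 (fun (f : Nat) => fun (ν : Nat) => ν) 1)
  ~> refl Nat ((fun (ρ : Nat) => fun (χ : Nat) => χ) 0 (elimNat (fun (f : Nat) => (fun (ν : Type0) => ν) Nat) 1 (fun (δ : Nat) => fun (φ : Nat) => φ) 0))
  ~> refl Nat ((fun (ρ : Nat) => ρ) (elimNat (fun (χ : Nat) => (fun (f : Type0) => f) Nat) 1 (fun (ν : Nat) => fun (δ : Nat) => δ) 0))
  ~> refl Nat (elimNat (fun (ρ : Nat) => (fun (χ : Type0) => χ) Nat) 1 (fun (f : Nat) => fun (ν : Nat) => ν) 0)
  ~> refl Nat 1
type:
  Eq Nat 1 1


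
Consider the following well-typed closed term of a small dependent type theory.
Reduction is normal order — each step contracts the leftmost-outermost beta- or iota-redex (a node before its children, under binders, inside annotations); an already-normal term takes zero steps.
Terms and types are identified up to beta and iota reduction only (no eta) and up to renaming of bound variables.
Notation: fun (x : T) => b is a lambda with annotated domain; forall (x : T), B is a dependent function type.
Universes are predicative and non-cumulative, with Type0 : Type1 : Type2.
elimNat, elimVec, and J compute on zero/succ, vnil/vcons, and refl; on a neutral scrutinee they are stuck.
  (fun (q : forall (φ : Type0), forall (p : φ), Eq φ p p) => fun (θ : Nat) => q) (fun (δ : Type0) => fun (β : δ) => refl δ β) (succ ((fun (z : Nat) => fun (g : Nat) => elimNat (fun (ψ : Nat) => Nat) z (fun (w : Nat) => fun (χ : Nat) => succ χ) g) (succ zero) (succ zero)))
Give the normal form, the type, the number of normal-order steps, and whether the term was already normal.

normal form:
  fun (q : Type0) => fun (φ : q) => refl q φ
inferred type:
  forall (q : Type0), forall (φ : q), Eq q φ φ
normal-order step count: 2
term was already normal: no
first contracted redex: a beta-redex


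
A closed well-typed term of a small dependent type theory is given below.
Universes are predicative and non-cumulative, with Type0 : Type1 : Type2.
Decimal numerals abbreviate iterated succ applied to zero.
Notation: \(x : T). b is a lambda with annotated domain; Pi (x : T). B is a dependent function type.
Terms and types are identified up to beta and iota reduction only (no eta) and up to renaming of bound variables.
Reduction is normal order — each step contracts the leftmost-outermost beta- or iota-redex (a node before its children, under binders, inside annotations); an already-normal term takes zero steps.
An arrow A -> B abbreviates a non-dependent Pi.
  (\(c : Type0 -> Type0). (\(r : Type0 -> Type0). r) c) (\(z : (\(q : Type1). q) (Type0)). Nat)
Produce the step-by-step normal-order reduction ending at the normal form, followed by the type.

normal-order reduction sequence:
  (\(c : Type0 -> Type0). (\(r : Type0 -> Type0). r) c) (\(z : (\(q : Type1). q) (Type0)). Nat)
  ~> (\(c : Type0 -> Type0). c) (\(r : (\(z : Type1). z) (Type0)). Nat)
  ~> \(c : (\(r : Type1). r) (Type0)). Nat
  ~> \(c : Type0). Nat
inferred type:
  Type0 -> Type0


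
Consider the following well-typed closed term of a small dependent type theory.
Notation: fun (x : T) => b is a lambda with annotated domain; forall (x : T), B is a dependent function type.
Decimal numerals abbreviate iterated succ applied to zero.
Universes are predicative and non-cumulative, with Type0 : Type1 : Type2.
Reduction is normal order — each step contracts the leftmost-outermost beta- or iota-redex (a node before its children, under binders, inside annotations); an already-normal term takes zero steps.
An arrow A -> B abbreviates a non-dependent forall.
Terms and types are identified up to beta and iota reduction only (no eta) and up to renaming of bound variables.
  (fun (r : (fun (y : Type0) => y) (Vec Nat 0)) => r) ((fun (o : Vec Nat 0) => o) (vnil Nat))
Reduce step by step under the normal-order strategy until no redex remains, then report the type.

normal-order reduction sequence:
  (fun (r : (fun (y : Type0) => y) (Vec Nat 0)) => r) ((fun (o : Vec Nat 0) => o) (vnil Nat))
  ~> (fun (r : Vec Nat 0) => r) (vnil Nat)
  ~> vnil Nat
the term's type:
  Vec Nat 0


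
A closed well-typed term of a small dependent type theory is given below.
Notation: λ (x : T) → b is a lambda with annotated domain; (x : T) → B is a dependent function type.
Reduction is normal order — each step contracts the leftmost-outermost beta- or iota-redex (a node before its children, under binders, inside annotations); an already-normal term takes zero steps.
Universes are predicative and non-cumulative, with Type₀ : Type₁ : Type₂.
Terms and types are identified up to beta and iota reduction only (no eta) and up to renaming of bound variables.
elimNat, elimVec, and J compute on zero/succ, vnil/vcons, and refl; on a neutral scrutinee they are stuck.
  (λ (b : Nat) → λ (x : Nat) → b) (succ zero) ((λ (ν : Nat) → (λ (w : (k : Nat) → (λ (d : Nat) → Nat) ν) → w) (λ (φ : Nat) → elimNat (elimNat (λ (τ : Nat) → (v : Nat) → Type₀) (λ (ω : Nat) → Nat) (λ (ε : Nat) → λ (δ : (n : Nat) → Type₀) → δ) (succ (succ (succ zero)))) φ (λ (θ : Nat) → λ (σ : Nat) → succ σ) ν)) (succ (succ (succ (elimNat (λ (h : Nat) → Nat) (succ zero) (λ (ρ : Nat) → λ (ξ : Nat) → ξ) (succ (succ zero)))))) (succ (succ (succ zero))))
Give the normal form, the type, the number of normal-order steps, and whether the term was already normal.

resulting normal form:
  succ zero
inferred type:
  Nat
normal-order step count: 2
started in normal form: no
first contracted redex: a beta-redex


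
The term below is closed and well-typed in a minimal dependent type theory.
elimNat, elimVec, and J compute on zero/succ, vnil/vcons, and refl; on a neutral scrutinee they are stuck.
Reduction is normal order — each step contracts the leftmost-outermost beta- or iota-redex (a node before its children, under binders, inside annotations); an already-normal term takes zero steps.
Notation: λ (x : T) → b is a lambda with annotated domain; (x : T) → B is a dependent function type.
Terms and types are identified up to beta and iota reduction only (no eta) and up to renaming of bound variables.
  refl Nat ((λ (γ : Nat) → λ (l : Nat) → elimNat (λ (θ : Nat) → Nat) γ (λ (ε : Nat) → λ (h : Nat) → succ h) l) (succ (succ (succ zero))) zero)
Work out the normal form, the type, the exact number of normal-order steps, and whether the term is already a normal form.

resulting normal form:
  refl Nat (succ (succ (succ zero)))
type:
  Eq Nat (succ (succ (succ zero))) (succ (succ (succ zero)))
steps to reach normal form (normal order): 3
started in normal form: no
first redex: a beta-redex


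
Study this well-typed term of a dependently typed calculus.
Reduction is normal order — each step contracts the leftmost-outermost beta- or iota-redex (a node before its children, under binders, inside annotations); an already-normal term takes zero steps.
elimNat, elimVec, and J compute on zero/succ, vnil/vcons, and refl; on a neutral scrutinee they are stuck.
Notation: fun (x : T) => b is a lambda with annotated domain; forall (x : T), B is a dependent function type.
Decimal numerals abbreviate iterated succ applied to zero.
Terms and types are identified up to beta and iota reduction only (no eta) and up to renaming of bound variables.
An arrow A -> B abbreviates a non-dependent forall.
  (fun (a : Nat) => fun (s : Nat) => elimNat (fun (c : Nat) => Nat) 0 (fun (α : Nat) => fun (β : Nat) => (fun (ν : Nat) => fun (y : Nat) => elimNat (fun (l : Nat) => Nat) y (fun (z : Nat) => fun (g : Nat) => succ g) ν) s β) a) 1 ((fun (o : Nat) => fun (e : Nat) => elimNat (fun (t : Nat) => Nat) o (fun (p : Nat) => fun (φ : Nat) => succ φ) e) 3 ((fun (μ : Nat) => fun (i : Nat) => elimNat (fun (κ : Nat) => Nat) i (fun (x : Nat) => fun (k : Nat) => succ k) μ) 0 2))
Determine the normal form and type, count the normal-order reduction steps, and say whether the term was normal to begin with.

normal form:
  5
the term's type:
  Nat
reduction steps (normal order): 36
term was already normal: no
first redex: a beta-redex


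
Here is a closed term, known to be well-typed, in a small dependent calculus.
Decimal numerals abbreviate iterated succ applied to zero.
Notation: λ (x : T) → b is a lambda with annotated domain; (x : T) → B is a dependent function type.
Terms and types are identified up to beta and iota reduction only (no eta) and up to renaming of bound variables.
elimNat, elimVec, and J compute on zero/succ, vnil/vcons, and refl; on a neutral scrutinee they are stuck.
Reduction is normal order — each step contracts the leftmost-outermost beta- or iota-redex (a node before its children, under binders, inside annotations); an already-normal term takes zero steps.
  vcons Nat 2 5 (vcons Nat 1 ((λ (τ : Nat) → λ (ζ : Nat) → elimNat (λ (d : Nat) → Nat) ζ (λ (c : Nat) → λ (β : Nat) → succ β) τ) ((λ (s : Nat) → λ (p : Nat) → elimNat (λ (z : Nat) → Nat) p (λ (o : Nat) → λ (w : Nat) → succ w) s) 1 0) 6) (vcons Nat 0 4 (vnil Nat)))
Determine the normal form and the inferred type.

reduced normal form:
  vcons Nat 2 5 (vcons Nat 1 7 (vcons Nat 0 4 (vnil Nat)))
inferred type:
  Vec Nat 3


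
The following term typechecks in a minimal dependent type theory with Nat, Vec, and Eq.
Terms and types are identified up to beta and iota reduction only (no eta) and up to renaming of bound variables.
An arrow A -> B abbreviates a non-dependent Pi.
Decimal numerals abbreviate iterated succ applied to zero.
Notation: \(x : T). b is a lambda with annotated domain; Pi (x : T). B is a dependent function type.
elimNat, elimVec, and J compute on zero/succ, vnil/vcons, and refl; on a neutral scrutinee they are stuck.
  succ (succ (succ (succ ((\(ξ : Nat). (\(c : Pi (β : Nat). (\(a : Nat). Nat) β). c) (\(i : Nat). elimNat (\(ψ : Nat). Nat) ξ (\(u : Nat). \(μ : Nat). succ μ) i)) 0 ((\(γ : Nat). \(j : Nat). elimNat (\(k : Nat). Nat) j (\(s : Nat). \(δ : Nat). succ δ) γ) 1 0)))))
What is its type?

the term's type:
  Nat


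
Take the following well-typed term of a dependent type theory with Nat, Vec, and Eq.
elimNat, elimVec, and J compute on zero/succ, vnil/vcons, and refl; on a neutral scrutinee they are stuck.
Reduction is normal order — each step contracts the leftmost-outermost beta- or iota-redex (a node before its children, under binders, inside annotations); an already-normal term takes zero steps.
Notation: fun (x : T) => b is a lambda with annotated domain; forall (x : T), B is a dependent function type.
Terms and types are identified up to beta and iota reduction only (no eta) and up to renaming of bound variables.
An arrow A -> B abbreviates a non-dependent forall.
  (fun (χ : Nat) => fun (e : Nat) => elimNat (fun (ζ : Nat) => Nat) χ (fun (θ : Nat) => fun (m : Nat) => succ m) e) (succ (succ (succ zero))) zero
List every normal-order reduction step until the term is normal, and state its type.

normal-order reduction:
  (fun (χ : Nat) => fun (e : Nat) => elimNat (fun (ζ : Nat) => Nat) χ (fun (θ : Nat) => fun (m : Nat) => succ m) e) (succ (succ (succ zero))) zero
  ~> (fun (χ : Nat) => elimNat (fun (e : Nat) => Nat) (succ (succ (succ zero))) (fun (ζ : Nat) => fun (θ : Nat) => succ θ) χ) zero
  ~> elimNat (fun (χ : Nat) => Nat) (succ (succ (succ zero))) (fun (e : Nat) => fun (ζ : Nat) => succ ζ) zero
  ~> succ (succ (succ zero))
type:
  Nat


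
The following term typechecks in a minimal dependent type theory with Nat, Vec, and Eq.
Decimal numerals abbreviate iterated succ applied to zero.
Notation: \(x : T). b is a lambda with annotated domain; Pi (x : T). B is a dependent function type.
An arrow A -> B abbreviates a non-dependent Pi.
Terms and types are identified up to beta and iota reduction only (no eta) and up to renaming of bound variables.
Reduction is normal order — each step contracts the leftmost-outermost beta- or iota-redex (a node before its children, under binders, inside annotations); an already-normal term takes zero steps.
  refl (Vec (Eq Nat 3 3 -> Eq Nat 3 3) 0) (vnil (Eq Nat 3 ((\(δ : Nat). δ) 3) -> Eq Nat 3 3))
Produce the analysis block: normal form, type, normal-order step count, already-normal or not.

resulting normal form:
  refl (Vec (Eq Nat 3 3 -> Eq Nat 3 3) 0) (vnil (Eq Nat 3 3 -> Eq Nat 3 3))
type:
  Eq (Vec (Eq Nat 3 3 -> Eq Nat 3 3) 0) (vnil (Eq Nat 3 3 -> Eq Nat 3 3)) (vnil (Eq Nat 3 3 -> Eq Nat 3 3))
reduction steps (normal order): 1
term was already normal: no
first redex: a beta-redex


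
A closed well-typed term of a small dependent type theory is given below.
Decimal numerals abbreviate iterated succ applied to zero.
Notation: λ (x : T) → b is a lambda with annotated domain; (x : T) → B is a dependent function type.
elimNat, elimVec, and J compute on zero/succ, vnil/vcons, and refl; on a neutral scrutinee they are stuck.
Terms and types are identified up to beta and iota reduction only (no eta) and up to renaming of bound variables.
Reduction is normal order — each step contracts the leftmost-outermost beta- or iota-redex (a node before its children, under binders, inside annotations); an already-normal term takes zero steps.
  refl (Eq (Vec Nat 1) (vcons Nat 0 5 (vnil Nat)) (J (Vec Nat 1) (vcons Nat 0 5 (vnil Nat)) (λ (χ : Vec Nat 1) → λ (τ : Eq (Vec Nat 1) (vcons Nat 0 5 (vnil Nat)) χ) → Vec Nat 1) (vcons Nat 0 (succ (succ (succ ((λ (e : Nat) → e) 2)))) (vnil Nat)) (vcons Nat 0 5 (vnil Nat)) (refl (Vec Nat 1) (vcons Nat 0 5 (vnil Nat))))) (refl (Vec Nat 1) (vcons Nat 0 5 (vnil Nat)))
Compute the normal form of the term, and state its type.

resulting normal form:
  refl (Eq (Vec Nat 1) (vcons Nat 0 5 (vnil Nat)) (vcons Nat 0 5 (vnil Nat))) (refl (Vec Nat 1) (vcons Nat 0 5 (vnil Nat)))
the term's type:
  Eq (Eq (Vec Nat 1) (vcons Nat 0 5 (vnil Nat)) (vcons Nat 0 5 (vnil Nat))) (refl (Vec Nat 1) (vcons Nat 0 5 (vnil Nat))) (refl (Vec Nat 1) (vcons Nat 0 5 (vnil Nat)))
observation: the leftmost-outermost redex is a J iota-redex, and normalization takes 2 steps.


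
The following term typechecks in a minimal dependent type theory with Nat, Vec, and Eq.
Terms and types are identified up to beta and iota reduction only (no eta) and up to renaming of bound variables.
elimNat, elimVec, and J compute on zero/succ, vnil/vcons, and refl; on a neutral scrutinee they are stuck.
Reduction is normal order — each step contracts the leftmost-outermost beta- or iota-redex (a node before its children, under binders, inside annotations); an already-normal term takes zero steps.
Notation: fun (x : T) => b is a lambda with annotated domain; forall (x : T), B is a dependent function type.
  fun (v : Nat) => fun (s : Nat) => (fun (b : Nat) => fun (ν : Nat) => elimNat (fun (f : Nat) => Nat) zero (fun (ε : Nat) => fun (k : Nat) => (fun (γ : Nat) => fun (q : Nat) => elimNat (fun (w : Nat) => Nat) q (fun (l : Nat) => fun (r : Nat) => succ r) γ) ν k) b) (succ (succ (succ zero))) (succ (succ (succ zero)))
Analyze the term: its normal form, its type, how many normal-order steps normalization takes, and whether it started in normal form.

resulting normal form:
  fun (v : Nat) => fun (s : Nat) => succ (succ (succ (succ (succ (succ (succ (succ (succ zero))))))))
type:
  forall (v : Nat), forall (s : Nat), Nat
steps to reach normal form (normal order): 48
term was already normal: no
first redex: a beta-redex


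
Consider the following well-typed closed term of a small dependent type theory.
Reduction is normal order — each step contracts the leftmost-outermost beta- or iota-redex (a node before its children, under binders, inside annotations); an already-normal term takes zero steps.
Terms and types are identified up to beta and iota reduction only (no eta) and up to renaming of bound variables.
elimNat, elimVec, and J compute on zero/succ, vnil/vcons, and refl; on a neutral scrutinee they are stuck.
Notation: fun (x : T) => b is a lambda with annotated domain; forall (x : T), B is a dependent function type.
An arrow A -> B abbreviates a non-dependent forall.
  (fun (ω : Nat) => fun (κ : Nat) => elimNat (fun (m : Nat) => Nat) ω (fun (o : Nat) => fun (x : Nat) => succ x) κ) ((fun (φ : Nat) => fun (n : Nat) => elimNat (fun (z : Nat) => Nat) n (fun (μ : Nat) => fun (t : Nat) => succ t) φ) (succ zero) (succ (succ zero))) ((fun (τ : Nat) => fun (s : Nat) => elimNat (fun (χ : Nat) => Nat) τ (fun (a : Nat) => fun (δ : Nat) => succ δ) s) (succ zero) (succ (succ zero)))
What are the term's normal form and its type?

reduced normal form:
  succ (succ (succ (succ (succ (succ zero)))))
the term's type:
  Nat


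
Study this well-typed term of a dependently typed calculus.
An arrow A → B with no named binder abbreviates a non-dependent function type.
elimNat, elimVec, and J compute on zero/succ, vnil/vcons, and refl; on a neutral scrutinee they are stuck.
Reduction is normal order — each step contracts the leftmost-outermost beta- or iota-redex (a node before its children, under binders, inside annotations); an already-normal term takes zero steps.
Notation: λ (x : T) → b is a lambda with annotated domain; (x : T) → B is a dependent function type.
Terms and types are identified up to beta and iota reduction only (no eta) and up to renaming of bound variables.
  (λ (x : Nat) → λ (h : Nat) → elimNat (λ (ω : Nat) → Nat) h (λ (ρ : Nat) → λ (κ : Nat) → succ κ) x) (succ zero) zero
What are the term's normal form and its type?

normal form:
  succ zero
inferred type:
  Nat
observation: 6 normal-order steps separate the term from its normal form.


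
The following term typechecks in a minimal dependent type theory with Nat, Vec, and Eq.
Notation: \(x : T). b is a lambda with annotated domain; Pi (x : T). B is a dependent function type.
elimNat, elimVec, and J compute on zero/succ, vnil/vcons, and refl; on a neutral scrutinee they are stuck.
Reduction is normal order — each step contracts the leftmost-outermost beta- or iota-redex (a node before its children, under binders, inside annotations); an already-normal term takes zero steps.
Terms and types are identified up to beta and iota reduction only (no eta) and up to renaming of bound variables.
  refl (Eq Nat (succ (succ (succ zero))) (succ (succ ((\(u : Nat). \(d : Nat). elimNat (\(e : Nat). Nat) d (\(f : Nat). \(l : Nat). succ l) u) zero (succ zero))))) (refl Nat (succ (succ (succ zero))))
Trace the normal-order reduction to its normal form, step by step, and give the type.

normal-order reduction sequence:
  refl (Eq Nat (succ (succ (succ zero))) (succ (succ ((\(u : Nat). \(d : Nat). elimNat (\(e : Nat). Nat) d (\(f : Nat). \(l : Nat). succ l) u) zero (succ zero))))) (refl Nat (succ (succ (succ zero))))
  ~> refl (Eq Nat (succ (succ (succ zero))) (succ (succ ((\(u : Nat). elimNat (\(d : Nat). Nat) u (\(e : Nat). \(f : Nat). succ f) zero) (succ zero))))) (refl Nat (succ (succ (succ zero))))
  ~> refl (Eq Nat (succ (succ (succ zero))) (succ (succ (elimNat (\(u : Nat). Nat) (succ zero) (\(d : Nat). \(e : Nat). succ e) zero)))) (refl Nat (succ (succ (succ zero))))
  ~> refl (Eq Nat (succ (succ (succ zero))) (succ (succ (succ zero)))) (refl Nat (succ (succ (succ zero))))
type:
  Eq (Eq Nat (succ (succ (succ zero))) (succ (succ (succ zero)))) (refl Nat (succ (succ (succ zero)))) (refl Nat (succ (succ (succ zero))))


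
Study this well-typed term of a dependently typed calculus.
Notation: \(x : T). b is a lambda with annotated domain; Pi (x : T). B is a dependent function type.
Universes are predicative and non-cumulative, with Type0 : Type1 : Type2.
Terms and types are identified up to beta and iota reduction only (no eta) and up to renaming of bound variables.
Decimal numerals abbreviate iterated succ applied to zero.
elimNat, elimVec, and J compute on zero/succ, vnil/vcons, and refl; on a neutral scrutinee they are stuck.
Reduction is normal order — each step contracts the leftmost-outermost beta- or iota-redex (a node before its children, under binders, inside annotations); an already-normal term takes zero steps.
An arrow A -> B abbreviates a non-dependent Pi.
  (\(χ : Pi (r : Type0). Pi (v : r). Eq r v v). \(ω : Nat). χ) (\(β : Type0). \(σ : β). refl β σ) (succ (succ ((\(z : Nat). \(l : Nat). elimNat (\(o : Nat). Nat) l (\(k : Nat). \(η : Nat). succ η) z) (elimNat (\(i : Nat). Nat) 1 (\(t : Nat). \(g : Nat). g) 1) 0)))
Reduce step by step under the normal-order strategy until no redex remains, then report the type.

normal-order reduction:
  (\(χ : Pi (r : Type0). Pi (v : r). Eq r v v). \(ω : Nat). χ) (\(β : Type0). \(σ : β). refl β σ) (succ (succ ((\(z : Nat). \(l : Nat). elimNat (\(o : Nat). Nat) l (\(k : Nat). \(η : Nat). succ η) z) (elimNat (\(i : Nat). Nat) 1 (\(t : Nat). \(g : Nat). g) 1) 0)))
  ~> (\(χ : Nat). \(r : Type0). \(v : r). refl r v) (succ (succ ((\(ω : Nat). \(β : Nat). elimNat (\(σ : Nat). Nat) β (\(z : Nat). \(l : Nat). succ l) ω) (elimNat (\(o : Nat). Nat) 1 (\(k : Nat). \(η : Nat). η) 1) 0)))
  ~> \(χ : Type0). \(r : χ). refl χ r
the term's type:
  Pi (χ : Type0). Pi (r : χ). Eq χ r r


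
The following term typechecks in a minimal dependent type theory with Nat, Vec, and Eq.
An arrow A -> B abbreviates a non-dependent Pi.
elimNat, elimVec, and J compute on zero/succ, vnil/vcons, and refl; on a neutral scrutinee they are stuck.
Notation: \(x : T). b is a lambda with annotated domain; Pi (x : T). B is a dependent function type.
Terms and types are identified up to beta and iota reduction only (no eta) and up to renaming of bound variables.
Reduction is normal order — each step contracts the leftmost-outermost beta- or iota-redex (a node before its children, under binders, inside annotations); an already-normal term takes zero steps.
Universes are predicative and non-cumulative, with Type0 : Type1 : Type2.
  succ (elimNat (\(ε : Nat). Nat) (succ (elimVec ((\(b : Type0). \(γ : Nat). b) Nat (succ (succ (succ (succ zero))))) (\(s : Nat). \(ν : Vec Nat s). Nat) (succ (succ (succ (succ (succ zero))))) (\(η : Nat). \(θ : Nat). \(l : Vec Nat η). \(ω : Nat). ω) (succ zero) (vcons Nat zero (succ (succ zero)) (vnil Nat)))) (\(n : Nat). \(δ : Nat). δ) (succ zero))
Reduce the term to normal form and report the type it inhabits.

resulting normal form:
  succ (succ (succ (succ (succ (succ (succ zero))))))
type:
  Nat
observation: contracting an elimNat iota-redex first, the term normalizes in 10 steps.


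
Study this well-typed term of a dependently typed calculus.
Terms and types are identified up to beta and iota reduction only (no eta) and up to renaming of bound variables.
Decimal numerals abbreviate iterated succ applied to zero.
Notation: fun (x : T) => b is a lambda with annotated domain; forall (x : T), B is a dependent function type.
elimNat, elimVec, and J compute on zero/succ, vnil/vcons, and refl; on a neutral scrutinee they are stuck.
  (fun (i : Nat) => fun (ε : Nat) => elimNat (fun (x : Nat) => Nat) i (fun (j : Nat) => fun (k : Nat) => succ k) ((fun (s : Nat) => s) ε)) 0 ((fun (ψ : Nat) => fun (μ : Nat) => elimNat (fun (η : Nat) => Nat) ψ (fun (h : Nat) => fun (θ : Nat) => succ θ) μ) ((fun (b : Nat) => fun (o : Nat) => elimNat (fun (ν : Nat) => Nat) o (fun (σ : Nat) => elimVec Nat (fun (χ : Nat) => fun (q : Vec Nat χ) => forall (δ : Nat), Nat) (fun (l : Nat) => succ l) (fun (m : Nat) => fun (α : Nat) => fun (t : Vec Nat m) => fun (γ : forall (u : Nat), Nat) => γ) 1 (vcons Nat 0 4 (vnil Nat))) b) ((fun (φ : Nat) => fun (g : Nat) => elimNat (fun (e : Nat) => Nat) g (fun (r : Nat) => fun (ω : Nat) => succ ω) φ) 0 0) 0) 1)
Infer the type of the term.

the term's type:
  Nat


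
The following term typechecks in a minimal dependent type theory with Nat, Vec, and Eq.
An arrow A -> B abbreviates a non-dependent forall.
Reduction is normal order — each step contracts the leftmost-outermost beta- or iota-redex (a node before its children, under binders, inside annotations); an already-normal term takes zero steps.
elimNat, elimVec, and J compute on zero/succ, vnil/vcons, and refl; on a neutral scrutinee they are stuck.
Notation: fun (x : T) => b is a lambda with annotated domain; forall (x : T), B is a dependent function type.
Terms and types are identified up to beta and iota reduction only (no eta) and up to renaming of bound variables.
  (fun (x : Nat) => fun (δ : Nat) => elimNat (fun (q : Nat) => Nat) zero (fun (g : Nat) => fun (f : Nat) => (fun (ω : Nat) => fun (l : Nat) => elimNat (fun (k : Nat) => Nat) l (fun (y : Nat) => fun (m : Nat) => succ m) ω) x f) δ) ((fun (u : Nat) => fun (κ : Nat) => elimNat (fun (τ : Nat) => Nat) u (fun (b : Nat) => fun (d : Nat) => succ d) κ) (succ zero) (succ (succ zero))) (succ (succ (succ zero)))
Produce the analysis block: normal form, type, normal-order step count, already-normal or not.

resulting normal form:
  succ (succ (succ (succ (succ (succ (succ (succ (succ zero))))))))
type:
  Nat
reduction steps (normal order): 75
started in normal form: no
first redex: a beta-redex


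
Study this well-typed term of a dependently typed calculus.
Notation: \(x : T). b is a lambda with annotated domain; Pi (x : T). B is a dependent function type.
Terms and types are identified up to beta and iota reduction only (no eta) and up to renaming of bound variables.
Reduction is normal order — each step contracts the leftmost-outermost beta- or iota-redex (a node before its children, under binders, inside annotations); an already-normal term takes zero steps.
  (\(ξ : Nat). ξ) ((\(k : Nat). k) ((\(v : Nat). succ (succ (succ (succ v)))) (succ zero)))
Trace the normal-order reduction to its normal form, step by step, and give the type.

reduction (normal order):
  (\(ξ : Nat). ξ) ((\(k : Nat). k) ((\(v : Nat). succ (succ (succ (succ v)))) (succ zero)))
  ~> (\(ξ : Nat). ξ) ((\(k : Nat). succ (succ (succ (succ k)))) (succ zero))
  ~> (\(ξ : Nat). succ (succ (succ (succ ξ)))) (succ zero)
  ~> succ (succ (succ (succ (succ zero))))
inferred type:
  Nat


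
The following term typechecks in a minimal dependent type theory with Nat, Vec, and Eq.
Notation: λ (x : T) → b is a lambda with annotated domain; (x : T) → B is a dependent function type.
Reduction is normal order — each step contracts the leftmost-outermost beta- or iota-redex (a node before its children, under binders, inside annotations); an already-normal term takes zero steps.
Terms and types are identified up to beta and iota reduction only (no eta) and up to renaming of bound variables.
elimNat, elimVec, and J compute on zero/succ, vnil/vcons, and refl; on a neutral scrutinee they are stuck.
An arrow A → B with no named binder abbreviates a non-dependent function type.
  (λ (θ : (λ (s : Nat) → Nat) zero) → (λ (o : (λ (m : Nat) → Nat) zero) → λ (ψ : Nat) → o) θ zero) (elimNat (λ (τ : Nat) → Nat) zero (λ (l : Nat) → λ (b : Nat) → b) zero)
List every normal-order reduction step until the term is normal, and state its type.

normal-order reduction sequence:
  (λ (θ : (λ (s : Nat) → Nat) zero) → (λ (o : (λ (m : Nat) → Nat) zero) → λ (ψ : Nat) → o) θ zero) (elimNat (λ (τ : Nat) → Nat) zero (λ (l : Nat) → λ (b : Nat) → b) zero)
  ~> (λ (θ : (λ (s : Nat) → Nat) zero) → λ (o : Nat) → θ) (elimNat (λ (m : Nat) → Nat) zero (λ (ψ : Nat) → λ (τ : Nat) → τ) zero) zero
  ~> (λ (θ : Nat) → elimNat (λ (s : Nat) → Nat) zero (λ (o : Nat) → λ (m : Nat) → m) zero) zero
  ~> elimNat (λ (θ : Nat) → Nat) zero (λ (s : Nat) → λ (o : Nat) → o) zero
  ~> zero
type:
  Nat


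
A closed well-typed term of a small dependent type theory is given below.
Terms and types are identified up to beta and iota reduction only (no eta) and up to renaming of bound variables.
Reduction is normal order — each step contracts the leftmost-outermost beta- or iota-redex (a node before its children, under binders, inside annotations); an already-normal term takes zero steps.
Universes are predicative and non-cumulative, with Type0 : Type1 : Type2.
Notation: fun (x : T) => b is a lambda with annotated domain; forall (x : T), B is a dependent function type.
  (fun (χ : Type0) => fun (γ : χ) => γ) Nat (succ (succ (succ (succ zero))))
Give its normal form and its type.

reduced normal form:
  succ (succ (succ (succ zero)))
type:
  Nat


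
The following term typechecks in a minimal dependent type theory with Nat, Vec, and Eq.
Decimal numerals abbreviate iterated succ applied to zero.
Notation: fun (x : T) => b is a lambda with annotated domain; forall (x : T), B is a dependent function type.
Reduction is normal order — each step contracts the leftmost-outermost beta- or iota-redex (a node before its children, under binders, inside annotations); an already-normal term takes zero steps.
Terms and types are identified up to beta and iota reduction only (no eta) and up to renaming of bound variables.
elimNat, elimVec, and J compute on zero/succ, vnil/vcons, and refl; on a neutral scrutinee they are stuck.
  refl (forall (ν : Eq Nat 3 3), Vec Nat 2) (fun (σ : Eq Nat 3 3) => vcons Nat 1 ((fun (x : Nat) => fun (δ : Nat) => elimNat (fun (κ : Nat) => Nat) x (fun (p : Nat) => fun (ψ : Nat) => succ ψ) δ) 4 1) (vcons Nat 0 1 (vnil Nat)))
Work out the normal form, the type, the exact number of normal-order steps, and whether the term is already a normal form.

normal form:
  refl (forall (ν : Eq Nat 3 3), Vec Nat 2) (fun (σ : Eq Nat 3 3) => vcons Nat 1 5 (vcons Nat 0 1 (vnil Nat)))
the term's type:
  Eq (forall (ν : Eq Nat 3 3), Vec Nat 2) (fun (σ : Eq Nat 3 3) => vcons Nat 1 5 (vcons Nat 0 1 (vnil Nat))) (fun (x : Eq Nat 3 3) => vcons Nat 1 5 (vcons Nat 0 1 (vnil Nat)))
steps to reach normal form (normal order): 6
started in normal form: no
first contracted redex: a beta-redex


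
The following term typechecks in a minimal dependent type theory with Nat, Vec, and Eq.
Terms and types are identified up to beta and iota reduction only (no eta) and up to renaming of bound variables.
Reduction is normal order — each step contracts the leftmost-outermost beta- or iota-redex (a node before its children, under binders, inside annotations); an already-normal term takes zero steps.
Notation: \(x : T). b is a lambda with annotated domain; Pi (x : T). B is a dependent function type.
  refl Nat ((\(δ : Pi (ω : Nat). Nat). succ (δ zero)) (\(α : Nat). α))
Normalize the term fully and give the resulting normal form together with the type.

resulting normal form:
  refl Nat (succ zero)
type:
  Eq Nat (succ zero) (succ zero)


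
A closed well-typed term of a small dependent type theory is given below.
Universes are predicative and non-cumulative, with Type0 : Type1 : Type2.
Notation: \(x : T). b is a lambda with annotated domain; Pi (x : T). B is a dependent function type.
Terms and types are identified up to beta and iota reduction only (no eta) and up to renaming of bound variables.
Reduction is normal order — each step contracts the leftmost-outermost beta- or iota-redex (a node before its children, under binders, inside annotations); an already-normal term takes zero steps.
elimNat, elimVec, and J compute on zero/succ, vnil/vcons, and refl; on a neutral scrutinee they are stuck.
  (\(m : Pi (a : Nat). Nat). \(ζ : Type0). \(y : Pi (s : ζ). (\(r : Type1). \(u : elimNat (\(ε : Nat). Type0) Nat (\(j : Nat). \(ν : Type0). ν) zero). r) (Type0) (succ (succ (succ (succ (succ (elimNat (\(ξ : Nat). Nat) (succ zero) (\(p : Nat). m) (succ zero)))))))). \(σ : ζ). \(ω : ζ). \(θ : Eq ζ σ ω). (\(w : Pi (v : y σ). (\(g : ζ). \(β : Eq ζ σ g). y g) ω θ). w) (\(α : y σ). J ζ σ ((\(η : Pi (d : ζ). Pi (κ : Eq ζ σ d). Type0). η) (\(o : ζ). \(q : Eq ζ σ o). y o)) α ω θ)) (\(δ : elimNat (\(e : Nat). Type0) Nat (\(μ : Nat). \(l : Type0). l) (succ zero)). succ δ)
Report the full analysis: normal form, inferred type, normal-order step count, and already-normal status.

resulting normal form:
  \(m : Type0). \(a : Pi (ζ : m). Type0). \(y : m). \(s : m). \(r : Eq m y s). \(u : a y). J m y (\(ε : m). \(j : Eq m y ε). a ε) u s r
the term's type:
  Pi (m : Type0). Pi (a : Pi (ζ : m). Type0). Pi (y : m). Pi (s : m). Pi (r : Eq m y s). Pi (u : a y). a s
normal-order step count: 5
term was already normal: no
first redex: a beta-redex


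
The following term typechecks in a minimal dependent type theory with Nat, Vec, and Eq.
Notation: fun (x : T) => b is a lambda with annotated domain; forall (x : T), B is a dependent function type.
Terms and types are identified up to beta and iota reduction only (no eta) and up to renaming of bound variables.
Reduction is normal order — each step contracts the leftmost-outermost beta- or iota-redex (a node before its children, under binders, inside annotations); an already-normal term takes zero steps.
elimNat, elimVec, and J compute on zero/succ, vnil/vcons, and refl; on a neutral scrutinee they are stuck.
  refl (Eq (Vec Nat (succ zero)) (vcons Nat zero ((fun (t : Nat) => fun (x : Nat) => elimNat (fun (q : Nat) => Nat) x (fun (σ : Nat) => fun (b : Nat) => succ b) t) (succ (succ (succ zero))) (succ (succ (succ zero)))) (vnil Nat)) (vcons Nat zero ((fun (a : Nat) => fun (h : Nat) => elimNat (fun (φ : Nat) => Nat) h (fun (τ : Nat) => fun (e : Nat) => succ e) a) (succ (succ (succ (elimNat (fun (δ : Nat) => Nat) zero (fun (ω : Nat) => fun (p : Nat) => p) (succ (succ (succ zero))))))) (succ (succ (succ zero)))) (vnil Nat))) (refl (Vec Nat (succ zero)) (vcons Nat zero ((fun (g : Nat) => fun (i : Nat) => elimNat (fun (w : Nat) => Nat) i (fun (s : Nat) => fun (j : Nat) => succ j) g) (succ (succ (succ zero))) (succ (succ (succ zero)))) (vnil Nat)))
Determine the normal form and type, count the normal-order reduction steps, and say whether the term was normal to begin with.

reduced normal form:
  refl (Eq (Vec Nat (succ zero)) (vcons Nat zero (succ (succ (succ (succ (succ (succ zero)))))) (vnil Nat)) (vcons Nat zero (succ (succ (succ (succ (succ (succ zero)))))) (vnil Nat))) (refl (Vec Nat (succ zero)) (vcons Nat zero (succ (succ (succ (succ (succ (succ zero)))))) (vnil Nat)))
inferred type:
  Eq (Eq (Vec Nat (succ zero)) (vcons Nat zero (succ (succ (succ (succ (succ (succ zero)))))) (vnil Nat)) (vcons Nat zero (succ (succ (succ (succ (succ (succ zero)))))) (vnil Nat))) (refl (Vec Nat (succ zero)) (vcons Nat zero (succ (succ (succ (succ (succ (succ zero)))))) (vnil Nat))) (refl (Vec Nat (succ zero)) (vcons Nat zero (succ (succ (succ (succ (succ (succ zero)))))) (vnil Nat)))
normal-order step count: 46
already normal: no
first contracted redex: a beta-redex


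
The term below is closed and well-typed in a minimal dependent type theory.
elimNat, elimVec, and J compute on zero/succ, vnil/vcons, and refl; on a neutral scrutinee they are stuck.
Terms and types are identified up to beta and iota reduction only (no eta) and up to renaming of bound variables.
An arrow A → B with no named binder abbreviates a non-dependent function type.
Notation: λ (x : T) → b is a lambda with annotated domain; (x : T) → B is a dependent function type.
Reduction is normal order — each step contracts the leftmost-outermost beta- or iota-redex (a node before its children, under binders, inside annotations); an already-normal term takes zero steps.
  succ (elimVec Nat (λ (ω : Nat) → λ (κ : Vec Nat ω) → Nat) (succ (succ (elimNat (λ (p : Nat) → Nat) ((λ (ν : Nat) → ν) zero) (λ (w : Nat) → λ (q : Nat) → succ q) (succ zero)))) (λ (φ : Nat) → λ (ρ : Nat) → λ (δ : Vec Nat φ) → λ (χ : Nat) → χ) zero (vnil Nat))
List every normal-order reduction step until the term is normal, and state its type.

normal-order reduction:
  succ (elimVec Nat (λ (ω : Nat) → λ (κ : Vec Nat ω) → Nat) (succ (succ (elimNat (λ (p : Nat) → Nat) ((λ (ν : Nat) → ν) zero) (λ (w : Nat) → λ (q : Nat) → succ q) (succ zero)))) (λ (φ : Nat) → λ (ρ : Nat) → λ (δ : Vec Nat φ) → λ (χ : Nat) → χ) zero (vnil Nat))
  ~> succ (succ (succ (elimNat (λ (ω : Nat) → Nat) ((λ (κ : Nat) → κ) zero) (λ (p : Nat) → λ (ν : Nat) → succ ν) (succ zero))))
  ~> succ (succ (succ ((λ (ω : Nat) → λ (κ : Nat) → succ κ) zero (elimNat (λ (p : Nat) → Nat) ((λ (ν : Nat) → ν) zero) (λ (w : Nat) → λ (q : Nat) → succ q) zero))))
  ~> succ (succ (succ ((λ (ω : Nat) → succ ω) (elimNat (λ (κ : Nat) → Nat) ((λ (p : Nat) → p) zero) (λ (ν : Nat) → λ (w : Nat) → succ w) zero))))
  ~> succ (succ (succ (succ (elimNat (λ (ω : Nat) → Nat) ((λ (κ : Nat) → κ) zero) (λ (p : Nat) → λ (ν : Nat) → succ ν) zero))))
  ~> succ (succ (succ (succ ((λ (ω : Nat) → ω) zero))))
  ~> succ (succ (succ (succ zero)))
type:
  Nat
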